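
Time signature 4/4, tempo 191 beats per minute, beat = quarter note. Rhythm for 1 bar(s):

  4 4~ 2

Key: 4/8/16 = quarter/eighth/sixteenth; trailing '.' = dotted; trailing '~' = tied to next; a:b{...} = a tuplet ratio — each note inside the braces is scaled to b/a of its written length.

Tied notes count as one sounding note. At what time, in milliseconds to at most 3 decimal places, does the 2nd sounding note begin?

note 2 onset = 1b = 314.136ms

1. 0.0ms @ 0 + 314.136ms (1)
2. 314.136ms @ 1 + 942.408ms (3)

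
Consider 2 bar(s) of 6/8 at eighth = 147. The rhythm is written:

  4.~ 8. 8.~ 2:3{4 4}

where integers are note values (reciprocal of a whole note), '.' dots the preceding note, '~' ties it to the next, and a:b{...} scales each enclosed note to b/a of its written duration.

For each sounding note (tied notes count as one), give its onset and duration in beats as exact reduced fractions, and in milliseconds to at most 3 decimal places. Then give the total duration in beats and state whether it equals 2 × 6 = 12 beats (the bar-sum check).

1) 0.0ms=0b +1836.735ms=9/2b
2) 1836.735ms=9/2b +1836.735ms=9/2b
3) 3673.469ms=9b +1224.49ms=3b
Σ=12b of 12 (147bpm 6/8) — PASS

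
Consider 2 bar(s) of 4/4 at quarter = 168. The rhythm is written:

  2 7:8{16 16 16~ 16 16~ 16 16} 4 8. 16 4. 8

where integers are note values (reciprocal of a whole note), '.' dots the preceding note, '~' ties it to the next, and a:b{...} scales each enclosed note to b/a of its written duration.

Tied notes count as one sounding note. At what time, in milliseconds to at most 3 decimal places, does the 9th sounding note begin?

1. 0.0ms @ 0 + 714.286ms (2)
2. 714.286ms @ 2 + 102.041ms (2/7)
3. 816.327ms @ 16/7 + 102.041ms (2/7)
4. 918.367ms @ 18/7 + 204.082ms (4/7)
5. 1122.449ms @ 22/7 + 204.082ms (4/7)
6. 1326.531ms @ 26/7 + 102.041ms (2/7)
7. 1428.571ms @ 4 + 357.143ms (1)
8. 1785.714ms @ 5 + 267.857ms (3/4)
9. 2053.571ms @ 23/4 + 89.286ms (1/4)
10. 2142.857ms @ 6 + 535.714ms (3/2)
11. 2678.571ms @ 15/2 + 178.571ms (1/2)

note 9 onset = 23/4b = 2053.571ms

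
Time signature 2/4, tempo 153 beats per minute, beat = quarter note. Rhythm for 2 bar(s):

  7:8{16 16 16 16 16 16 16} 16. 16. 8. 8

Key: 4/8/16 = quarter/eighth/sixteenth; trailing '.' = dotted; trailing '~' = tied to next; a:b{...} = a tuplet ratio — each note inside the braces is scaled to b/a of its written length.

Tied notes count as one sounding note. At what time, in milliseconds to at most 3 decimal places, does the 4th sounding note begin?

note 4 onset = 6/7b = 336.134ms

1. 0.0ms @ 0 + 112.045ms (2/7)
2. 112.045ms @ 2/7 + 112.045ms (2/7)
3. 224.09ms @ 4/7 + 112.045ms (2/7)
4. 336.134ms @ 6/7 + 112.045ms (2/7)
5. 448.179ms @ 8/7 + 112.045ms (2/7)
6. 560.224ms @ 10/7 + 112.045ms (2/7)
7. 672.269ms @ 12/7 + 112.045ms (2/7)
8. 784.314ms @ 2 + 147.059ms (3/8)
9. 931.373ms @ 19/8 + 147.059ms (3/8)
10. 1078.431ms @ 11/4 + 294.118ms (3/4)
11. 1372.549ms @ 7/2 + 196.078ms (1/2)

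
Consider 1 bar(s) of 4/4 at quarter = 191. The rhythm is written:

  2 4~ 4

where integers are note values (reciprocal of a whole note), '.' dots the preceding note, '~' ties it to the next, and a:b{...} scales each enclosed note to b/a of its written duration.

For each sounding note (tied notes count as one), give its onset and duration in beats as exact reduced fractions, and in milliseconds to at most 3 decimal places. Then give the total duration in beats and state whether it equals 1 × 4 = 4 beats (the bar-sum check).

1) 0.0ms=0b +628.272ms=2b
2) 628.272ms=2b +628.272ms=2b
Σ=4b of 4 (191bpm 4/4) — PASS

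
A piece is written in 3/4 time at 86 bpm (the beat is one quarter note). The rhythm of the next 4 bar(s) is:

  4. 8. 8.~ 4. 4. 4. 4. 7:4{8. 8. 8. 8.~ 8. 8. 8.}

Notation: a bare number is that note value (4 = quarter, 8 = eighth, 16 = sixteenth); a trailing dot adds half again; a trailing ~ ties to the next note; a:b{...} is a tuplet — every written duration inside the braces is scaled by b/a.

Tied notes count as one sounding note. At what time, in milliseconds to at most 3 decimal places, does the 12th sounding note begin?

note 12 onset = 81/7b = 8073.09ms

1. 0.0ms @ 0 + 1046.512ms (3/2)
2. 1046.512ms @ 3/2 + 523.256ms (3/4)
3. 1569.767ms @ 9/4 + 1569.767ms (9/4)
4. 3139.535ms @ 9/2 + 1046.512ms (3/2)
5. 4186.047ms @ 6 + 1046.512ms (3/2)
6. 5232.558ms @ 15/2 + 1046.512ms (3/2)
7. 6279.07ms @ 9 + 299.003ms (3/7)
8. 6578.073ms @ 66/7 + 299.003ms (3/7)
9. 6877.076ms @ 69/7 + 299.003ms (3/7)
10. 7176.08ms @ 72/7 + 598.007ms (6/7)
11. 7774.086ms @ 78/7 + 299.003ms (3/7)
12. 8073.09ms @ 81/7 + 299.003ms (3/7)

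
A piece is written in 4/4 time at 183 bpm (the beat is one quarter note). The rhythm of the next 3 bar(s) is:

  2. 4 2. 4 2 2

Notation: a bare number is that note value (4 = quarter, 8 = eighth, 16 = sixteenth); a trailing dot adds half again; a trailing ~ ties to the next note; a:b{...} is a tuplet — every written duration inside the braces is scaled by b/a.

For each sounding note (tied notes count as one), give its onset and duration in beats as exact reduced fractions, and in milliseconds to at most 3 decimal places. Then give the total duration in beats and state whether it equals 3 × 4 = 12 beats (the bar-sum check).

1) 0.0ms=0b +983.607ms=3b
2) 983.607ms=3b +327.869ms=1b
3) 1311.475ms=4b +983.607ms=3b
4) 2295.082ms=7b +327.869ms=1b
5) 2622.951ms=8b +655.738ms=2b
6) 3278.689ms=10b +655.738ms=2b
Σ=12b of 12 (183bpm 4/4) — PASS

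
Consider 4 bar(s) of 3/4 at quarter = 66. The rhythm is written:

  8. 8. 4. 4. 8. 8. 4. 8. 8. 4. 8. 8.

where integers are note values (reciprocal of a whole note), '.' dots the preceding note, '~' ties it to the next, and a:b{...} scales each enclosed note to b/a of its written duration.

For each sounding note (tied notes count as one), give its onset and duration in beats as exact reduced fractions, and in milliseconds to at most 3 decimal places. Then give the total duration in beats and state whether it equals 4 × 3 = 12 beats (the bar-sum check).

1) 0.0ms=0b +681.818ms=3/4b
2) 681.818ms=3/4b +681.818ms=3/4b
3) 1363.636ms=3/2b +1363.636ms=3/2b
4) 2727.273ms=3b +1363.636ms=3/2b
5) 4090.909ms=9/2b +681.818ms=3/4b
6) 4772.727ms=21/4b +681.818ms=3/4b
7) 5454.545ms=6b +1363.636ms=3/2b
8) 6818.182ms=15/2b +681.818ms=3/4b
9) 7500.0ms=33/4b +681.818ms=3/4b
10) 8181.818ms=9b +1363.636ms=3/2b
11) 9545.455ms=21/2b +681.818ms=3/4b
12) 10227.273ms=45/4b +681.818ms=3/4b
Σ=12b of 12 (66bpm 3/4) — PASS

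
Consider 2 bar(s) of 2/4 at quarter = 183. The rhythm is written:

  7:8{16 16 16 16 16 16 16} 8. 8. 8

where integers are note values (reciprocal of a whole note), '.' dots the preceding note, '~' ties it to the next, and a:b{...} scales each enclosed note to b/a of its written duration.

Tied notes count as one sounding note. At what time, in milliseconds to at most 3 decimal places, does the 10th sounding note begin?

1. 0.0ms @ 0 + 93.677ms (2/7)
2. 93.677ms @ 2/7 + 93.677ms (2/7)
3. 187.354ms @ 4/7 + 93.677ms (2/7)
4. 281.03ms @ 6/7 + 93.677ms (2/7)
5. 374.707ms @ 8/7 + 93.677ms (2/7)
6. 468.384ms @ 10/7 + 93.677ms (2/7)
7. 562.061ms @ 12/7 + 93.677ms (2/7)
8. 655.738ms @ 2 + 245.902ms (3/4)
9. 901.639ms @ 11/4 + 245.902ms (3/4)
10. 1147.541ms @ 7/2 + 163.934ms (1/2)

note 10 onset = 7/2b = 1147.541ms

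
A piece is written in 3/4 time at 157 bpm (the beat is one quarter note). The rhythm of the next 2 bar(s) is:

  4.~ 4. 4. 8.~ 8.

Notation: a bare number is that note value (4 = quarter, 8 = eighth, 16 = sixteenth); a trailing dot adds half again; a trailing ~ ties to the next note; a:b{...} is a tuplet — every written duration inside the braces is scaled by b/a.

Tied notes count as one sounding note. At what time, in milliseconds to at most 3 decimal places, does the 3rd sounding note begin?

1. 0.0ms @ 0 + 1146.497ms (3)
2. 1146.497ms @ 3 + 573.248ms (3/2)
3. 1719.745ms @ 9/2 + 573.248ms (3/2)

note 3 onset = 9/2b = 1719.745ms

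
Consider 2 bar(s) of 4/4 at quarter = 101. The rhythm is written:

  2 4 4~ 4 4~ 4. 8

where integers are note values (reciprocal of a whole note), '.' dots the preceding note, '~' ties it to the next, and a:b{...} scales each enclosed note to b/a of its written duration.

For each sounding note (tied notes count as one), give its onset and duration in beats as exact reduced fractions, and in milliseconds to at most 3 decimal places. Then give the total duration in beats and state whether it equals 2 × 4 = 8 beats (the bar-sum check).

1) 0.0ms=0b +1188.119ms=2b
2) 1188.119ms=2b +594.059ms=1b
3) 1782.178ms=3b +1188.119ms=2b
4) 2970.297ms=5b +1485.149ms=5/2b
5) 4455.446ms=15/2b +297.03ms=1/2b
Σ=8b of 8 (101bpm 4/4) — PASS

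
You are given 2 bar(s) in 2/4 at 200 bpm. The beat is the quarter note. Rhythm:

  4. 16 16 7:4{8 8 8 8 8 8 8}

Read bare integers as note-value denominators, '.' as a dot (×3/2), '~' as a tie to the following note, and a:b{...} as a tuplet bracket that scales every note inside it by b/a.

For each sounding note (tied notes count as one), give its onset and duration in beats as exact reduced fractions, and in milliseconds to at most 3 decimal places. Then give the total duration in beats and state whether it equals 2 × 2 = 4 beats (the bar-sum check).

1) 0.0ms=0b +450.0ms=3/2b
2) 450.0ms=3/2b +75.0ms=1/4b
3) 525.0ms=7/4b +75.0ms=1/4b
4) 600.0ms=2b +85.714ms=2/7b
5) 685.714ms=16/7b +85.714ms=2/7b
6) 771.429ms=18/7b +85.714ms=2/7b
7) 857.143ms=20/7b +85.714ms=2/7b
8) 942.857ms=22/7b +85.714ms=2/7b
9) 1028.571ms=24/7b +85.714ms=2/7b
10) 1114.286ms=26/7b +85.714ms=2/7b
Σ=4b of 4 (200bpm 2/4) — PASS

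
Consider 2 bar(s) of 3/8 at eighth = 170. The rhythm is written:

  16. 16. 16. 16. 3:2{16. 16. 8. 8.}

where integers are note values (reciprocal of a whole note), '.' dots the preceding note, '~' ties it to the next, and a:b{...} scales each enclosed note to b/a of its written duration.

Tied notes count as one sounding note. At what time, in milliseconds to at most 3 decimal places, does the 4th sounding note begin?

1. 0.0ms @ 0 + 264.706ms (3/4)
2. 264.706ms @ 3/4 + 264.706ms (3/4)
3. 529.412ms @ 3/2 + 264.706ms (3/4)
4. 794.118ms @ 9/4 + 264.706ms (3/4)
5. 1058.824ms @ 3 + 176.471ms (1/2)
6. 1235.294ms @ 7/2 + 176.471ms (1/2)
7. 1411.765ms @ 4 + 352.941ms (1)
8. 1764.706ms @ 5 + 352.941ms (1)

note 4 onset = 9/4b = 794.118ms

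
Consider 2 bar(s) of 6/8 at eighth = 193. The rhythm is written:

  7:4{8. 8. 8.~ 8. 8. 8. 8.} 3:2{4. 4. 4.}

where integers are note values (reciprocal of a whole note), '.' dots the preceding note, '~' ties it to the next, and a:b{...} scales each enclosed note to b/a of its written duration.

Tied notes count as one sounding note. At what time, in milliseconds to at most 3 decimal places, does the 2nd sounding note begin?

1. 0.0ms @ 0 + 266.469ms (6/7)
2. 266.469ms @ 6/7 + 266.469ms (6/7)
3. 532.939ms @ 12/7 + 532.939ms (12/7)
4. 1065.877ms @ 24/7 + 266.469ms (6/7)
5. 1332.346ms @ 30/7 + 266.469ms (6/7)
6. 1598.816ms @ 36/7 + 266.469ms (6/7)
7. 1865.285ms @ 6 + 621.762ms (2)
8. 2487.047ms @ 8 + 621.762ms (2)
9. 3108.808ms @ 10 + 621.762ms (2)

note 2 onset = 6/7b = 266.469ms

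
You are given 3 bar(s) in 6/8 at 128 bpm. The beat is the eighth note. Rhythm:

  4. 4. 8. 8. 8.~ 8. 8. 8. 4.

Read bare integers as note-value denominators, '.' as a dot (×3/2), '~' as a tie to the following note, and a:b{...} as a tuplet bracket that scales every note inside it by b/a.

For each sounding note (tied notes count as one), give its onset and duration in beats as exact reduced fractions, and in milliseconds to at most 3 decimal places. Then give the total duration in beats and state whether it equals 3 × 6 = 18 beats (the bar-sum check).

1) 0.0ms=0b +1406.25ms=3b
2) 1406.25ms=3b +1406.25ms=3b
3) 2812.5ms=6b +703.125ms=3/2b
4) 3515.625ms=15/2b +703.125ms=3/2b
5) 4218.75ms=9b +1406.25ms=3b
6) 5625.0ms=12b +703.125ms=3/2b
7) 6328.125ms=27/2b +703.125ms=3/2b
8) 7031.25ms=15b +1406.25ms=3b
Σ=18b of 18 (128bpm 6/8) — PASS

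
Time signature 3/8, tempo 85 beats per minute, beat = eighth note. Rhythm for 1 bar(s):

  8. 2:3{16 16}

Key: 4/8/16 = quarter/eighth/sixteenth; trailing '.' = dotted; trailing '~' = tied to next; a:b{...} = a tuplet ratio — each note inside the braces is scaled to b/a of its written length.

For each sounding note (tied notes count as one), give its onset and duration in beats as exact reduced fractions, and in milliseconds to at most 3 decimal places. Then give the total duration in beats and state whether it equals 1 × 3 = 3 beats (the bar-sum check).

1) 0.0ms=0b +1058.824ms=3/2b
2) 1058.824ms=3/2b +529.412ms=3/4b
3) 1588.235ms=9/4b +529.412ms=3/4b
Σ=3b of 3 (85bpm 3/8) — PASS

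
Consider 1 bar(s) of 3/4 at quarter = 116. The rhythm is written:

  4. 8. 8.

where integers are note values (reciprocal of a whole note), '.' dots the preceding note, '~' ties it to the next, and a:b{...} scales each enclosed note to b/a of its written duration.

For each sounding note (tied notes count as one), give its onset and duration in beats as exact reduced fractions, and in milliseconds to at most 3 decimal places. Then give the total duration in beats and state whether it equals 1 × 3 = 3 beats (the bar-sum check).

1) 0.0ms=0b +775.862ms=3/2b
2) 775.862ms=3/2b +387.931ms=3/4b
3) 1163.793ms=9/4b +387.931ms=3/4b
Σ=3b of 3 (116bpm 3/4) — PASS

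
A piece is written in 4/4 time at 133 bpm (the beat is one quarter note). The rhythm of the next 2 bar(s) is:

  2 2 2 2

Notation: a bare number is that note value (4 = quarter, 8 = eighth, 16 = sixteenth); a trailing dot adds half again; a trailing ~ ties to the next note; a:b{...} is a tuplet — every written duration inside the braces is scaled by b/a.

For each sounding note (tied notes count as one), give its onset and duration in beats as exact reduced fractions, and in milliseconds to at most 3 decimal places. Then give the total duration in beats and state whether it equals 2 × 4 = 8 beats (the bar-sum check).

1) 0.0ms=0b +902.256ms=2b
2) 902.256ms=2b +902.256ms=2b
3) 1804.511ms=4b +902.256ms=2b
4) 2706.767ms=6b +902.256ms=2b
Σ=8b of 8 (133bpm 4/4) — PASS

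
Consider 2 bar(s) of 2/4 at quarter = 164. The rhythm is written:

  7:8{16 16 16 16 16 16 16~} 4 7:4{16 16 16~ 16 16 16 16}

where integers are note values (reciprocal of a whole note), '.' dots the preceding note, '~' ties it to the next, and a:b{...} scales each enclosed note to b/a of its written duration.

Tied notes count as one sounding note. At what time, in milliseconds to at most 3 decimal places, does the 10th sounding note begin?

note 10 onset = 23/7b = 1202.091ms

1. 0.0ms @ 0 + 104.53ms (2/7)
2. 104.53ms @ 2/7 + 104.53ms (2/7)
3. 209.059ms @ 4/7 + 104.53ms (2/7)
4. 313.589ms @ 6/7 + 104.53ms (2/7)
5. 418.118ms @ 8/7 + 104.53ms (2/7)
6. 522.648ms @ 10/7 + 104.53ms (2/7)
7. 627.178ms @ 12/7 + 470.383ms (9/7)
8. 1097.561ms @ 3 + 52.265ms (1/7)
9. 1149.826ms @ 22/7 + 52.265ms (1/7)
10. 1202.091ms @ 23/7 + 104.53ms (2/7)
11. 1306.62ms @ 25/7 + 52.265ms (1/7)
12. 1358.885ms @ 26/7 + 52.265ms (1/7)
13. 1411.15ms @ 27/7 + 52.265ms (1/7)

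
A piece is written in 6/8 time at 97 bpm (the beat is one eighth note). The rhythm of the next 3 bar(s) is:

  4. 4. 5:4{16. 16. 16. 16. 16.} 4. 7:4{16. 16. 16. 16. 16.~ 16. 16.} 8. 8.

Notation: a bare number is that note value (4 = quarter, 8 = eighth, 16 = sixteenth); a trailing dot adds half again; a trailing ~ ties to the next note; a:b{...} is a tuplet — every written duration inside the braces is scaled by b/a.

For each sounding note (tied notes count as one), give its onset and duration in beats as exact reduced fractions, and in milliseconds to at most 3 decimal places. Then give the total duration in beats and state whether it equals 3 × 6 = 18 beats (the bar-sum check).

1) 0.0ms=0b +1855.67ms=3b
2) 1855.67ms=3b +1855.67ms=3b
3) 3711.34ms=6b +371.134ms=3/5b
4) 4082.474ms=33/5b +371.134ms=3/5b
5) 4453.608ms=36/5b +371.134ms=3/5b
6) 4824.742ms=39/5b +371.134ms=3/5b
7) 5195.876ms=42/5b +371.134ms=3/5b
8) 5567.01ms=9b +1855.67ms=3b
9) 7422.68ms=12b +265.096ms=3/7b
10) 7687.776ms=87/7b +265.096ms=3/7b
11) 7952.872ms=90/7b +265.096ms=3/7b
12) 8217.968ms=93/7b +265.096ms=3/7b
13) 8483.063ms=96/7b +530.191ms=6/7b
14) 9013.255ms=102/7b +265.096ms=3/7b
15) 9278.351ms=15b +927.835ms=3/2b
16) 10206.186ms=33/2b +927.835ms=3/2b
Σ=18b of 18 (97bpm 6/8) — PASS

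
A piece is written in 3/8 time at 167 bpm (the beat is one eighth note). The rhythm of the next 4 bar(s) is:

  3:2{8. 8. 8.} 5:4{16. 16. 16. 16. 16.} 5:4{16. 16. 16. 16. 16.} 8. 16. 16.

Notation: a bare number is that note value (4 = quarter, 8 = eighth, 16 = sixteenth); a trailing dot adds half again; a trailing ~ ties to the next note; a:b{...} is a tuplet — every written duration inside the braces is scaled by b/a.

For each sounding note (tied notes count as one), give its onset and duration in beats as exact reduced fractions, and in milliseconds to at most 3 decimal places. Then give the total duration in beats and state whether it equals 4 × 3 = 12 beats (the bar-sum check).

1) 0.0ms=0b +359.281ms=1b
2) 359.281ms=1b +359.281ms=1b
3) 718.563ms=2b +359.281ms=1b
4) 1077.844ms=3b +215.569ms=3/5b
5) 1293.413ms=18/5b +215.569ms=3/5b
6) 1508.982ms=21/5b +215.569ms=3/5b
7) 1724.551ms=24/5b +215.569ms=3/5b
8) 1940.12ms=27/5b +215.569ms=3/5b
9) 2155.689ms=6b +215.569ms=3/5b
10) 2371.257ms=33/5b +215.569ms=3/5b
11) 2586.826ms=36/5b +215.569ms=3/5b
12) 2802.395ms=39/5b +215.569ms=3/5b
13) 3017.964ms=42/5b +215.569ms=3/5b
14) 3233.533ms=9b +538.922ms=3/2b
15) 3772.455ms=21/2b +269.461ms=3/4b
16) 4041.916ms=45/4b +269.461ms=3/4b
Σ=12b of 12 (167bpm 3/8) — PASS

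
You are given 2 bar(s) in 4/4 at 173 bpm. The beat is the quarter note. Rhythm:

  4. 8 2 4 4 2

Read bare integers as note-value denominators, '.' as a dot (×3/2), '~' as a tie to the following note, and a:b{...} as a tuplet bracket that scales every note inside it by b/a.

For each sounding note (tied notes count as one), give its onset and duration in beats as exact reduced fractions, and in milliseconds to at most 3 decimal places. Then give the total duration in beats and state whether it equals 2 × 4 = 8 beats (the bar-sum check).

1) 0.0ms=0b +520.231ms=3/2b
2) 520.231ms=3/2b +173.41ms=1/2b
3) 693.642ms=2b +693.642ms=2b
4) 1387.283ms=4b +346.821ms=1b
5) 1734.104ms=5b +346.821ms=1b
6) 2080.925ms=6b +693.642ms=2b
Σ=8b of 8 (173bpm 4/4) — PASS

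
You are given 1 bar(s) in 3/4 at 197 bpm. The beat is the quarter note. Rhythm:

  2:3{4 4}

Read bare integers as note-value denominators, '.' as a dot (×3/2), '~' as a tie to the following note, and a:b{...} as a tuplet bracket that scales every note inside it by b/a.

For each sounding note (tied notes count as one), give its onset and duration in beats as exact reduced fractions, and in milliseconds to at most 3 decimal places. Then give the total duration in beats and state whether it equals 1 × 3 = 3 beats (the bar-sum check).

1) 0.0ms=0b +456.853ms=3/2b
2) 456.853ms=3/2b +456.853ms=3/2b
Σ=3b of 3 (197bpm 3/4) — PASS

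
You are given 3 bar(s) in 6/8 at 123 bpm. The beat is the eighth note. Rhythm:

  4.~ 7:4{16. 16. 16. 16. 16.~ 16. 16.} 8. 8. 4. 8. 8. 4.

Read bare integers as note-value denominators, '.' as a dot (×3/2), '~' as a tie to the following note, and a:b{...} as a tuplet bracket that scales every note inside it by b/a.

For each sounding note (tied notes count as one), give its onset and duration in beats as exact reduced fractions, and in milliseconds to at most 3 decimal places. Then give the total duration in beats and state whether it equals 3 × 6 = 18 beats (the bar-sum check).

1) 0.0ms=0b +1672.474ms=24/7b
2) 1672.474ms=24/7b +209.059ms=3/7b
3) 1881.533ms=27/7b +209.059ms=3/7b
4) 2090.592ms=30/7b +209.059ms=3/7b
5) 2299.652ms=33/7b +418.118ms=6/7b
6) 2717.77ms=39/7b +209.059ms=3/7b
7) 2926.829ms=6b +731.707ms=3/2b
8) 3658.537ms=15/2b +731.707ms=3/2b
9) 4390.244ms=9b +1463.415ms=3b
10) 5853.659ms=12b +731.707ms=3/2b
11) 6585.366ms=27/2b +731.707ms=3/2b
12) 7317.073ms=15b +1463.415ms=3b
Σ=18b of 18 (123bpm 6/8) — PASS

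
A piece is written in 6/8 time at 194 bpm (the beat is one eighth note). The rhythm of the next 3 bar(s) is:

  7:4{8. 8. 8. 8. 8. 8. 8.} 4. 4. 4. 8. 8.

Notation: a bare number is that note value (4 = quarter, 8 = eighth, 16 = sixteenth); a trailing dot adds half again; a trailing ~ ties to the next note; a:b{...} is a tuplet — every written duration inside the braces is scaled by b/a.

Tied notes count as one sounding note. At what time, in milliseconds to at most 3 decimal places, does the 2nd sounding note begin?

1. 0.0ms @ 0 + 265.096ms (6/7)
2. 265.096ms @ 6/7 + 265.096ms (6/7)
3. 530.191ms @ 12/7 + 265.096ms (6/7)
4. 795.287ms @ 18/7 + 265.096ms (6/7)
5. 1060.383ms @ 24/7 + 265.096ms (6/7)
6. 1325.479ms @ 30/7 + 265.096ms (6/7)
7. 1590.574ms @ 36/7 + 265.096ms (6/7)
8. 1855.67ms @ 6 + 927.835ms (3)
9. 2783.505ms @ 9 + 927.835ms (3)
10. 3711.34ms @ 12 + 927.835ms (3)
11. 4639.175ms @ 15 + 463.918ms (3/2)
12. 5103.093ms @ 33/2 + 463.918ms (3/2)

note 2 onset = 6/7b = 265.096ms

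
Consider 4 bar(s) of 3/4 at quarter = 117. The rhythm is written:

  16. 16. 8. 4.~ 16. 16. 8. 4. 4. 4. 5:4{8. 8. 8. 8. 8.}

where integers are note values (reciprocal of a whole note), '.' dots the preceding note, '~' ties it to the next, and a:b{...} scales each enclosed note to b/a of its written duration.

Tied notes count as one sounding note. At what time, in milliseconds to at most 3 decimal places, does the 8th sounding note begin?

1. 0.0ms @ 0 + 192.308ms (3/8)
2. 192.308ms @ 3/8 + 192.308ms (3/8)
3. 384.615ms @ 3/4 + 384.615ms (3/4)
4. 769.231ms @ 3/2 + 961.538ms (15/8)
5. 1730.769ms @ 27/8 + 192.308ms (3/8)
6. 1923.077ms @ 15/4 + 384.615ms (3/4)
7. 2307.692ms @ 9/2 + 769.231ms (3/2)
8. 3076.923ms @ 6 + 769.231ms (3/2)
9. 3846.154ms @ 15/2 + 769.231ms (3/2)
10. 4615.385ms @ 9 + 307.692ms (3/5)
11. 4923.077ms @ 48/5 + 307.692ms (3/5)
12. 5230.769ms @ 51/5 + 307.692ms (3/5)
13. 5538.462ms @ 54/5 + 307.692ms (3/5)
14. 5846.154ms @ 57/5 + 307.692ms (3/5)

note 8 onset = 6b = 3076.923ms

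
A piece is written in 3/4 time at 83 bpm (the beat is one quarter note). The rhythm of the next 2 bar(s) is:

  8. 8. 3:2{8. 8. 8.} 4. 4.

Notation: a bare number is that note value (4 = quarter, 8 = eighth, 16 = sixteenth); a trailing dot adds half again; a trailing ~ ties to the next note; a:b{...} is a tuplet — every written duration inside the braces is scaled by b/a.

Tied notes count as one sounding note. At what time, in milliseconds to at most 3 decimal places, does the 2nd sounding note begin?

note 2 onset = 3/4b = 542.169ms

1. 0.0ms @ 0 + 542.169ms (3/4)
2. 542.169ms @ 3/4 + 542.169ms (3/4)
3. 1084.337ms @ 3/2 + 361.446ms (1/2)
4. 1445.783ms @ 2 + 361.446ms (1/2)
5. 1807.229ms @ 5/2 + 361.446ms (1/2)
6. 2168.675ms @ 3 + 1084.337ms (3/2)
7. 3253.012ms @ 9/2 + 1084.337ms (3/2)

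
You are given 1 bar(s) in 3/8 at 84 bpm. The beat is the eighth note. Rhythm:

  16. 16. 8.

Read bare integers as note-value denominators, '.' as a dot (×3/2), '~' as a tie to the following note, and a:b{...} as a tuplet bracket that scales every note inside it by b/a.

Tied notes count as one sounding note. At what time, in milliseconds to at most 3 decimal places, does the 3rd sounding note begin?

1. 0.0ms @ 0 + 535.714ms (3/4)
2. 535.714ms @ 3/4 + 535.714ms (3/4)
3. 1071.429ms @ 3/2 + 1071.429ms (3/2)

note 3 onset = 3/2b = 1071.429ms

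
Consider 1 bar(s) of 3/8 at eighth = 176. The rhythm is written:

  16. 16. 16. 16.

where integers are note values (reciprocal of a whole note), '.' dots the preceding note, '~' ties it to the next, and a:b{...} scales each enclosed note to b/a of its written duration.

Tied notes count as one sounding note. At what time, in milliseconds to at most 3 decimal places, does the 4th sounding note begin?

note 4 onset = 9/4b = 767.045ms

1. 0.0ms @ 0 + 255.682ms (3/4)
2. 255.682ms @ 3/4 + 255.682ms (3/4)
3. 511.364ms @ 3/2 + 255.682ms (3/4)
4. 767.045ms @ 9/4 + 255.682ms (3/4)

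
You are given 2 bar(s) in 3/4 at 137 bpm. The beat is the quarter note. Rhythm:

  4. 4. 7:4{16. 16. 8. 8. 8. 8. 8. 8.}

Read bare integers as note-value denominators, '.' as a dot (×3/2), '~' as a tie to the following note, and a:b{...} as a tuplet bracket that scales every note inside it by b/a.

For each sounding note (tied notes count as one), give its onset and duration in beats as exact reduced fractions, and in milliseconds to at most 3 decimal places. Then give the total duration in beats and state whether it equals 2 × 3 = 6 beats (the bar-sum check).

1) 0.0ms=0b +656.934ms=3/2b
2) 656.934ms=3/2b +656.934ms=3/2b
3) 1313.869ms=3b +93.848ms=3/14b
4) 1407.716ms=45/14b +93.848ms=3/14b
5) 1501.564ms=24/7b +187.696ms=3/7b
6) 1689.26ms=27/7b +187.696ms=3/7b
7) 1876.955ms=30/7b +187.696ms=3/7b
8) 2064.651ms=33/7b +187.696ms=3/7b
9) 2252.346ms=36/7b +187.696ms=3/7b
10) 2440.042ms=39/7b +187.696ms=3/7b
Σ=6b of 6 (137bpm 3/4) — PASS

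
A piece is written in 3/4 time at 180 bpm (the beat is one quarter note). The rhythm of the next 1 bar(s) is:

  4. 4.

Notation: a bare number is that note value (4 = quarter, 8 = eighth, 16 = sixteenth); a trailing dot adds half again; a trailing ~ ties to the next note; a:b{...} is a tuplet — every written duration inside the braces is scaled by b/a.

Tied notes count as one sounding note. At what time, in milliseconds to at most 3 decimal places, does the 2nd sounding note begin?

1. 0.0ms @ 0 + 500.0ms (3/2)
2. 500.0ms @ 3/2 + 500.0ms (3/2)

note 2 onset = 3/2b = 500.0ms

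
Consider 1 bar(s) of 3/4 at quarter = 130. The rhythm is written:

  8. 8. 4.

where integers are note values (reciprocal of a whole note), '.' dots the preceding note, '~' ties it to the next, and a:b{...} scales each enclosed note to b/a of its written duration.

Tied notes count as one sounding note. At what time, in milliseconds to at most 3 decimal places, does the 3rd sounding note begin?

note 3 onset = 3/2b = 692.308ms

1. 0.0ms @ 0 + 346.154ms (3/4)
2. 346.154ms @ 3/4 + 346.154ms (3/4)
3. 692.308ms @ 3/2 + 692.308ms (3/2)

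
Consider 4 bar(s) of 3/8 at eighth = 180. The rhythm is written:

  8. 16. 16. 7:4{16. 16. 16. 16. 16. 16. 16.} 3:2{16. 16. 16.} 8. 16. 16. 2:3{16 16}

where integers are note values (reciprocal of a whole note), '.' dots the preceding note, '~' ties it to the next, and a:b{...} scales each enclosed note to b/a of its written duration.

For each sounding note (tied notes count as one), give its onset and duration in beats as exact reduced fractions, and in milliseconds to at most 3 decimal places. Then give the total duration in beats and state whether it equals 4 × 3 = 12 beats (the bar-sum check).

1) 0.0ms=0b +500.0ms=3/2b
2) 500.0ms=3/2b +250.0ms=3/4b
3) 750.0ms=9/4b +250.0ms=3/4b
4) 1000.0ms=3b +142.857ms=3/7b
5) 1142.857ms=24/7b +142.857ms=3/7b
6) 1285.714ms=27/7b +142.857ms=3/7b
7) 1428.571ms=30/7b +142.857ms=3/7b
8) 1571.429ms=33/7b +142.857ms=3/7b
9) 1714.286ms=36/7b +142.857ms=3/7b
10) 1857.143ms=39/7b +142.857ms=3/7b
11) 2000.0ms=6b +166.667ms=1/2b
12) 2166.667ms=13/2b +166.667ms=1/2b
13) 2333.333ms=7b +166.667ms=1/2b
14) 2500.0ms=15/2b +500.0ms=3/2b
15) 3000.0ms=9b +250.0ms=3/4b
16) 3250.0ms=39/4b +250.0ms=3/4b
17) 3500.0ms=21/2b +250.0ms=3/4b
18) 3750.0ms=45/4b +250.0ms=3/4b
Σ=12b of 12 (180bpm 3/8) — PASS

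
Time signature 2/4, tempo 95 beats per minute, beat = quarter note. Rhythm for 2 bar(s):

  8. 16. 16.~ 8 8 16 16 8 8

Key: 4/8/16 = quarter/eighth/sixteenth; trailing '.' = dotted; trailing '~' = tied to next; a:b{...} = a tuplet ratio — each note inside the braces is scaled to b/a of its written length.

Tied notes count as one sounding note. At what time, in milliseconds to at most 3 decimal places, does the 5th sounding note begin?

note 5 onset = 5/2b = 1578.947ms

1. 0.0ms @ 0 + 473.684ms (3/4)
2. 473.684ms @ 3/4 + 236.842ms (3/8)
3. 710.526ms @ 9/8 + 552.632ms (7/8)
4. 1263.158ms @ 2 + 315.789ms (1/2)
5. 1578.947ms @ 5/2 + 157.895ms (1/4)
6. 1736.842ms @ 11/4 + 157.895ms (1/4)
7. 1894.737ms @ 3 + 315.789ms (1/2)
8. 2210.526ms @ 7/2 + 315.789ms (1/2)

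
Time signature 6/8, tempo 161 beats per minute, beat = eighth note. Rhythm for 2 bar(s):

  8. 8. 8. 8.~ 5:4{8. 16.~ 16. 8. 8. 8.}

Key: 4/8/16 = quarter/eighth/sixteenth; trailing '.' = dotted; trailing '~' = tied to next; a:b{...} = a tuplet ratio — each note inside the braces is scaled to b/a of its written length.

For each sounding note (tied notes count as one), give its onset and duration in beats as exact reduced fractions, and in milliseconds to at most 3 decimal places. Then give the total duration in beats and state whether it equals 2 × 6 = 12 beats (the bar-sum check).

1) 0.0ms=0b +559.006ms=3/2b
2) 559.006ms=3/2b +559.006ms=3/2b
3) 1118.012ms=3b +559.006ms=3/2b
4) 1677.019ms=9/2b +1006.211ms=27/10b
5) 2683.23ms=36/5b +447.205ms=6/5b
6) 3130.435ms=42/5b +447.205ms=6/5b
7) 3577.64ms=48/5b +447.205ms=6/5b
8) 4024.845ms=54/5b +447.205ms=6/5b
Σ=12b of 12 (161bpm 6/8) — PASS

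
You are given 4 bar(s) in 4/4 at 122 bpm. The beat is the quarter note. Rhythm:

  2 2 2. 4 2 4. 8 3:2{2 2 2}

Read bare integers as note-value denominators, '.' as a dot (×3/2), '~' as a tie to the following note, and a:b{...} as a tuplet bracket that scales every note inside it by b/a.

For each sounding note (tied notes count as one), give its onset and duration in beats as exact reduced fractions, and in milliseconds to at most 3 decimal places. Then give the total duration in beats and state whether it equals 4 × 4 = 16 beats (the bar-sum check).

1) 0.0ms=0b +983.607ms=2b
2) 983.607ms=2b +983.607ms=2b
3) 1967.213ms=4b +1475.41ms=3b
4) 3442.623ms=7b +491.803ms=1b
5) 3934.426ms=8b +983.607ms=2b
6) 4918.033ms=10b +737.705ms=3/2b
7) 5655.738ms=23/2b +245.902ms=1/2b
8) 5901.639ms=12b +655.738ms=4/3b
9) 6557.377ms=40/3b +655.738ms=4/3b
10) 7213.115ms=44/3b +655.738ms=4/3b
Σ=16b of 16 (122bpm 4/4) — PASS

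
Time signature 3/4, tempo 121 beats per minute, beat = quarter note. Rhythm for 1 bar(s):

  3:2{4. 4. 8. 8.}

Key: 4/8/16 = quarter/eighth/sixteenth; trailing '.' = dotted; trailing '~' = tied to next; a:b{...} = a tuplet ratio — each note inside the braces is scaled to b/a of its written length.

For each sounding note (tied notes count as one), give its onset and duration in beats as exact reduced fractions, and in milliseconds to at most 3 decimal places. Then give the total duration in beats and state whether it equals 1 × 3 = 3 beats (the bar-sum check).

1) 0.0ms=0b +495.868ms=1b
2) 495.868ms=1b +495.868ms=1b
3) 991.736ms=2b +247.934ms=1/2b
4) 1239.669ms=5/2b +247.934ms=1/2b
Σ=3b of 3 (121bpm 3/4) — PASS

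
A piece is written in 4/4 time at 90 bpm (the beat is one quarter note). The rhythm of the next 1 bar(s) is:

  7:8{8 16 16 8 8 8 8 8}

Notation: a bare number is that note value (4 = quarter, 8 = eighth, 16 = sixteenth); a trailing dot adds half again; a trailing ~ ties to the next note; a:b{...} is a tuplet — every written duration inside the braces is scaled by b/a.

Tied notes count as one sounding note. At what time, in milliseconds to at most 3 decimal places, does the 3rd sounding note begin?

note 3 onset = 6/7b = 571.429ms

1. 0.0ms @ 0 + 380.952ms (4/7)
2. 380.952ms @ 4/7 + 190.476ms (2/7)
3. 571.429ms @ 6/7 + 190.476ms (2/7)
4. 761.905ms @ 8/7 + 380.952ms (4/7)
5. 1142.857ms @ 12/7 + 380.952ms (4/7)
6. 1523.81ms @ 16/7 + 380.952ms (4/7)
7. 1904.762ms @ 20/7 + 380.952ms (4/7)
8. 2285.714ms @ 24/7 + 380.952ms (4/7)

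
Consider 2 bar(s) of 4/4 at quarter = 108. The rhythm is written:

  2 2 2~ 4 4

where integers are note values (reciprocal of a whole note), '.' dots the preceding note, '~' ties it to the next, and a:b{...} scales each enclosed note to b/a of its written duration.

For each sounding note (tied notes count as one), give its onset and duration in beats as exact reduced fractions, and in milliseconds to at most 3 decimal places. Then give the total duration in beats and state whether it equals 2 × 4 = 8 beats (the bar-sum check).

1) 0.0ms=0b +1111.111ms=2b
2) 1111.111ms=2b +1111.111ms=2b
3) 2222.222ms=4b +1666.667ms=3b
4) 3888.889ms=7b +555.556ms=1b
Σ=8b of 8 (108bpm 4/4) — PASS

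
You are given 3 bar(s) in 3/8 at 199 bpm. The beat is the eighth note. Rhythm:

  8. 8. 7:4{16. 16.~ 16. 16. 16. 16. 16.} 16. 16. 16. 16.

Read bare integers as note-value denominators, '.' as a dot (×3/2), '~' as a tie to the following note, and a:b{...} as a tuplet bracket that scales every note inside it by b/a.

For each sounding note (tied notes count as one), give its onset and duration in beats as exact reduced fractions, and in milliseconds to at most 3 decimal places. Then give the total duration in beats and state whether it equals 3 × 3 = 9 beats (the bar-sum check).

1) 0.0ms=0b +452.261ms=3/2b
2) 452.261ms=3/2b +452.261ms=3/2b
3) 904.523ms=3b +129.218ms=3/7b
4) 1033.74ms=24/7b +258.435ms=6/7b
5) 1292.175ms=30/7b +129.218ms=3/7b
6) 1421.393ms=33/7b +129.218ms=3/7b
7) 1550.61ms=36/7b +129.218ms=3/7b
8) 1679.828ms=39/7b +129.218ms=3/7b
9) 1809.045ms=6b +226.131ms=3/4b
10) 2035.176ms=27/4b +226.131ms=3/4b
11) 2261.307ms=15/2b +226.131ms=3/4b
12) 2487.437ms=33/4b +226.131ms=3/4b
Σ=9b of 9 (199bpm 3/8) — PASS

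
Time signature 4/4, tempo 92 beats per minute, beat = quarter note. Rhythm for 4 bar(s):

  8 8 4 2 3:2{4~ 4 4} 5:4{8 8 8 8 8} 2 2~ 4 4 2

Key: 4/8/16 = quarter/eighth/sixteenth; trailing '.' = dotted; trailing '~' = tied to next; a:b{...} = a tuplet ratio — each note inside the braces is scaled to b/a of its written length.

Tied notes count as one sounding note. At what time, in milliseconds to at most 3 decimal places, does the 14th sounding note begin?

note 14 onset = 13b = 8478.261ms

1. 0.0ms @ 0 + 326.087ms (1/2)
2. 326.087ms @ 1/2 + 326.087ms (1/2)
3. 652.174ms @ 1 + 652.174ms (1)
4. 1304.348ms @ 2 + 1304.348ms (2)
5. 2608.696ms @ 4 + 869.565ms (4/3)
6. 3478.261ms @ 16/3 + 434.783ms (2/3)
7. 3913.043ms @ 6 + 260.87ms (2/5)
8. 4173.913ms @ 32/5 + 260.87ms (2/5)
9. 4434.783ms @ 34/5 + 260.87ms (2/5)
10. 4695.652ms @ 36/5 + 260.87ms (2/5)
11. 4956.522ms @ 38/5 + 260.87ms (2/5)
12. 5217.391ms @ 8 + 1304.348ms (2)
13. 6521.739ms @ 10 + 1956.522ms (3)
14. 8478.261ms @ 13 + 652.174ms (1)
15. 9130.435ms @ 14 + 1304.348ms (2)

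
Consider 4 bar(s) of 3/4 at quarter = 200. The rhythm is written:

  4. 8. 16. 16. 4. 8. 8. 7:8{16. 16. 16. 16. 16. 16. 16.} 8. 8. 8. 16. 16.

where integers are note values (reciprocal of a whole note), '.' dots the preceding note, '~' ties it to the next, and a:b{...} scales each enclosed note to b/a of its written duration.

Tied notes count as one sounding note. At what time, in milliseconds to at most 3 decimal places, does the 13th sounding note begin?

1. 0.0ms @ 0 + 450.0ms (3/2)
2. 450.0ms @ 3/2 + 225.0ms (3/4)
3. 675.0ms @ 9/4 + 112.5ms (3/8)
4. 787.5ms @ 21/8 + 112.5ms (3/8)
5. 900.0ms @ 3 + 450.0ms (3/2)
6. 1350.0ms @ 9/2 + 225.0ms (3/4)
7. 1575.0ms @ 21/4 + 225.0ms (3/4)
8. 1800.0ms @ 6 + 128.571ms (3/7)
9. 1928.571ms @ 45/7 + 128.571ms (3/7)
10. 2057.143ms @ 48/7 + 128.571ms (3/7)
11. 2185.714ms @ 51/7 + 128.571ms (3/7)
12. 2314.286ms @ 54/7 + 128.571ms (3/7)
13. 2442.857ms @ 57/7 + 128.571ms (3/7)
14. 2571.429ms @ 60/7 + 128.571ms (3/7)
15. 2700.0ms @ 9 + 225.0ms (3/4)
16. 2925.0ms @ 39/4 + 225.0ms (3/4)
17. 3150.0ms @ 21/2 + 225.0ms (3/4)
18. 3375.0ms @ 45/4 + 112.5ms (3/8)
19. 3487.5ms @ 93/8 + 112.5ms (3/8)

note 13 onset = 57/7b = 2442.857ms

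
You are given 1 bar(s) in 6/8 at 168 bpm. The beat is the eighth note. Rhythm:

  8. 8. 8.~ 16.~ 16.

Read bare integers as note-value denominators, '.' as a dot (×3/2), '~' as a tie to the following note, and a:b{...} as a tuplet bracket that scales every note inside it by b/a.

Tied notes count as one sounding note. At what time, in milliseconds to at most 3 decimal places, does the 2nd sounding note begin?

note 2 onset = 3/2b = 535.714ms

1. 0.0ms @ 0 + 535.714ms (3/2)
2. 535.714ms @ 3/2 + 535.714ms (3/2)
3. 1071.429ms @ 3 + 1071.429ms (3)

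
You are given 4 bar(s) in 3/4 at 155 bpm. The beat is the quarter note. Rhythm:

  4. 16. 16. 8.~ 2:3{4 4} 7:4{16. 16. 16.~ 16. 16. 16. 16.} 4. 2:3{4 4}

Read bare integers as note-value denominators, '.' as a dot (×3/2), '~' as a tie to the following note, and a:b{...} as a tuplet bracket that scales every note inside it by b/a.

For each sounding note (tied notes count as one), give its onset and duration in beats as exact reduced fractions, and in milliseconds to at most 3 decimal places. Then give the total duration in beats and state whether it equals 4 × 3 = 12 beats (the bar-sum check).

1) 0.0ms=0b +580.645ms=3/2b
2) 580.645ms=3/2b +145.161ms=3/8b
3) 725.806ms=15/8b +145.161ms=3/8b
4) 870.968ms=9/4b +870.968ms=9/4b
5) 1741.935ms=9/2b +580.645ms=3/2b
6) 2322.581ms=6b +82.949ms=3/14b
7) 2405.53ms=87/14b +82.949ms=3/14b
8) 2488.479ms=45/7b +165.899ms=3/7b
9) 2654.378ms=48/7b +82.949ms=3/14b
10) 2737.327ms=99/14b +82.949ms=3/14b
11) 2820.276ms=51/7b +82.949ms=3/14b
12) 2903.226ms=15/2b +580.645ms=3/2b
13) 3483.871ms=9b +580.645ms=3/2b
14) 4064.516ms=21/2b +580.645ms=3/2b
Σ=12b of 12 (155bpm 3/4) — PASS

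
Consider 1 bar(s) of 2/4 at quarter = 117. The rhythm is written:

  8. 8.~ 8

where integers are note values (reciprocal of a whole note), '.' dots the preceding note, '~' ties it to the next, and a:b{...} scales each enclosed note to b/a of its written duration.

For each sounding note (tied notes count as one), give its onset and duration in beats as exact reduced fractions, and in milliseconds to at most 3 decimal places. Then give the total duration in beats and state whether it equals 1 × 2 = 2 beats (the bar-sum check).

1) 0.0ms=0b +384.615ms=3/4b
2) 384.615ms=3/4b +641.026ms=5/4b
Σ=2b of 2 (117bpm 2/4) — PASS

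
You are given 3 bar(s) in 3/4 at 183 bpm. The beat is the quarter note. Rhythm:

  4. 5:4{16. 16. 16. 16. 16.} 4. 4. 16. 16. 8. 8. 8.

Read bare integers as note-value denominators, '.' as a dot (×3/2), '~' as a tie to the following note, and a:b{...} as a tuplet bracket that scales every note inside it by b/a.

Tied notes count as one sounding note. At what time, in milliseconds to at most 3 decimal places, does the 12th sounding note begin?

1. 0.0ms @ 0 + 491.803ms (3/2)
2. 491.803ms @ 3/2 + 98.361ms (3/10)
3. 590.164ms @ 9/5 + 98.361ms (3/10)
4. 688.525ms @ 21/10 + 98.361ms (3/10)
5. 786.885ms @ 12/5 + 98.361ms (3/10)
6. 885.246ms @ 27/10 + 98.361ms (3/10)
7. 983.607ms @ 3 + 491.803ms (3/2)
8. 1475.41ms @ 9/2 + 491.803ms (3/2)
9. 1967.213ms @ 6 + 122.951ms (3/8)
10. 2090.164ms @ 51/8 + 122.951ms (3/8)
11. 2213.115ms @ 27/4 + 245.902ms (3/4)
12. 2459.016ms @ 15/2 + 245.902ms (3/4)
13. 2704.918ms @ 33/4 + 245.902ms (3/4)

note 12 onset = 15/2b = 2459.016ms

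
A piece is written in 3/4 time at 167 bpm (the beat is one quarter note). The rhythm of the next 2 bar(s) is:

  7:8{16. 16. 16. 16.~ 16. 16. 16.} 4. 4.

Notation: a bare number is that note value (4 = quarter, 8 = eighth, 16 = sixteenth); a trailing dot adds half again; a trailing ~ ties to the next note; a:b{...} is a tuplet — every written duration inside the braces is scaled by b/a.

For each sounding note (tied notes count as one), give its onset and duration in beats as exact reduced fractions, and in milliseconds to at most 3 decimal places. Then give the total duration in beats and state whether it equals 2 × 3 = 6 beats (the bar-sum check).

1) 0.0ms=0b +153.978ms=3/7b
2) 153.978ms=3/7b +153.978ms=3/7b
3) 307.956ms=6/7b +153.978ms=3/7b
4) 461.933ms=9/7b +307.956ms=6/7b
5) 769.889ms=15/7b +153.978ms=3/7b
6) 923.867ms=18/7b +153.978ms=3/7b
7) 1077.844ms=3b +538.922ms=3/2b
8) 1616.766ms=9/2b +538.922ms=3/2b
Σ=6b of 6 (167bpm 3/4) — PASS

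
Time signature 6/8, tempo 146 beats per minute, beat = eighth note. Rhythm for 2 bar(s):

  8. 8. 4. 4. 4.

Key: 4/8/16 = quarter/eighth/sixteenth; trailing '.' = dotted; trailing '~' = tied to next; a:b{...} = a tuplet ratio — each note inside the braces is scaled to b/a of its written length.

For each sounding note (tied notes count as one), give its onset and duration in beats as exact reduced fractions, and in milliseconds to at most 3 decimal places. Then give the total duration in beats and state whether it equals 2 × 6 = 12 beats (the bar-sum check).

1) 0.0ms=0b +616.438ms=3/2b
2) 616.438ms=3/2b +616.438ms=3/2b
3) 1232.877ms=3b +1232.877ms=3b
4) 2465.753ms=6b +1232.877ms=3b
5) 3698.63ms=9b +1232.877ms=3b
Σ=12b of 12 (146bpm 6/8) — PASS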